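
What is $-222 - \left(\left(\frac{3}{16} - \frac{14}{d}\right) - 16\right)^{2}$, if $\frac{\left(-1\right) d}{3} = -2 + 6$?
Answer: $- \frac{1005697}{2304} \approx -436.5$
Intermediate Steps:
$d = -12$ ($d = - 3 \left(-2 + 6\right) = \left(-3\right) 4 = -12$)
$-222 - \left(\left(\frac{3}{16} - \frac{14}{d}\right) - 16\right)^{2} = -222 - \left(\left(\frac{3}{16} - \frac{14}{-12}\right) - 16\right)^{2} = -222 - \left(\left(3 \cdot \frac{1}{16} - - \frac{7}{6}\right) - 16\right)^{2} = -222 - \left(\left(\frac{3}{16} + \frac{7}{6}\right) - 16\right)^{2} = -222 - \left(\frac{65}{48} - 16\right)^{2} = -222 - \left(- \frac{703}{48}\right)^{2} = -222 - \frac{494209}{2304} = - \frac{1005697}{2304}$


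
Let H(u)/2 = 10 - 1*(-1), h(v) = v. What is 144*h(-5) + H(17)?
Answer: -698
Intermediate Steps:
H(u) = 22 (H(u) = 2*(10 - 1*(-1)) = 2*(10 + 1) = 2*11 = 22)
144*h(-5) + H(17) = 144*(-5) + 22 = -720 + 22 = -698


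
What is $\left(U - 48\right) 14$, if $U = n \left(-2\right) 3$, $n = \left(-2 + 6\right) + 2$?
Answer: $-1176$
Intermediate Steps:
$n = 6$ ($n = 4 + 2 = 6$)
$U = -36$ ($U = 6 \left(-2\right) 3 = \left(-12\right) 3 = -36$)
$\left(U - 48\right) 14 = \left(-36 - 48\right) 14 = \left(-84\right) 14 = -1176$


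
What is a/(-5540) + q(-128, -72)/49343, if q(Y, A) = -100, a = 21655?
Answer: -213815333/54672044 ≈ -3.9109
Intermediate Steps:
a/(-5540) + q(-128, -72)/49343 = 21655/(-5540) - 100/49343 = 21655*(-1/5540) - 100*1/49343 = -4331/1108 - 100/49343 = -213815333/54672044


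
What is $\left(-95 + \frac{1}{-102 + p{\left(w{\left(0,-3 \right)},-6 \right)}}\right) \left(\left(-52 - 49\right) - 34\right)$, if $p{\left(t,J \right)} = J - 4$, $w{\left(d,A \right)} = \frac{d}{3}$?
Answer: $\frac{1436535}{112} \approx 12826.0$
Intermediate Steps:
$w{\left(d,A \right)} = \frac{d}{3}$ ($w{\left(d,A \right)} = d \frac{1}{3} = \frac{d}{3}$)
$p{\left(t,J \right)} = -4 + J$ ($p{\left(t,J \right)} = J - 4 = -4 + J$)
$\left(-95 + \frac{1}{-102 + p{\left(w{\left(0,-3 \right)},-6 \right)}}\right) \left(\left(-52 - 49\right) - 34\right) = \left(-95 + \frac{1}{-102 - 10}\right) \left(\left(-52 - 49\right) - 34\right) = \left(-95 + \frac{1}{-102 - 10}\right) \left(-101 - 34\right) = \left(-95 + \frac{1}{-112}\right) \left(-135\right) = \left(-95 - \frac{1}{112}\right) \left(-135\right) = \left(- \frac{10641}{112}\right) \left(-135\right) = \frac{1436535}{112}$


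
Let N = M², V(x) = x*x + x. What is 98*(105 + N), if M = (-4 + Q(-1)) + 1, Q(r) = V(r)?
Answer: 11172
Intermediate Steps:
V(x) = x + x² (V(x) = x² + x = x + x²)
Q(r) = r*(1 + r)
M = -3 (M = (-4 - (1 - 1)) + 1 = (-4 - 1*0) + 1 = (-4 + 0) + 1 = -4 + 1 = -3)
N = 9 (N = (-3)² = 9)
98*(105 + N) = 98*(105 + 9) = 98*114 = 11172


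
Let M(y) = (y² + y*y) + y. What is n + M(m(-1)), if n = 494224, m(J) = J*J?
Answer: 494227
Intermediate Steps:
m(J) = J²
M(y) = y + 2*y² (M(y) = (y² + y²) + y = 2*y² + y = y + 2*y²)
n + M(m(-1)) = 494224 + (-1)²*(1 + 2*(-1)²) = 494224 + 1*(1 + 2*1) = 494224 + 1*(1 + 2) = 494224 + 1*3 = 494224 + 3 = 494227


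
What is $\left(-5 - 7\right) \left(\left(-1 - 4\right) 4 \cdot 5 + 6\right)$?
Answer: $1128$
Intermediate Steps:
$\left(-5 - 7\right) \left(\left(-1 - 4\right) 4 \cdot 5 + 6\right) = - 12 \left(\left(-5\right) 20 + 6\right) = - 12 \left(-100 + 6\right) = \left(-12\right) \left(-94\right) = 1128$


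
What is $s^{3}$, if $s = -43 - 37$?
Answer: $-512000$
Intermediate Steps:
$s = -80$ ($s = -43 - 37 = -80$)
$s^{3} = \left(-80\right)^{3} = -512000$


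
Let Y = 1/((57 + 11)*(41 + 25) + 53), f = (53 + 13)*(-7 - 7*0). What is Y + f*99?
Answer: -207696257/4541 ≈ -45738.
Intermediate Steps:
f = -462 (f = 66*(-7 + 0) = 66*(-7) = -462)
Y = 1/4541 (Y = 1/(68*66 + 53) = 1/(4488 + 53) = 1/4541 ≈ 0.00022022)
Y + f*99 = 1/4541 - 462*99 = 1/4541 - 45738 = -207696257/4541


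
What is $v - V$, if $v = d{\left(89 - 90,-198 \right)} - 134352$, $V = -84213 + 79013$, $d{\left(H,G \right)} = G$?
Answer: $-129350$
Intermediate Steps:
$V = -5200$
$v = -134550$ ($v = -198 - 134352 = -134550$)
$v - V = -134550 - -5200 = -134550 + 5200 = -129350$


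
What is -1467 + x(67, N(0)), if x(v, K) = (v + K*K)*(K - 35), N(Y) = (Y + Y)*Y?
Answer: -3812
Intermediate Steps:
N(Y) = 2*Y² (N(Y) = (2*Y)*Y = 2*Y²)
x(v, K) = (-35 + K)*(v + K²) (x(v, K) = (v + K²)*(-35 + K) = (-35 + K)*(v + K²))
-1467 + x(67, N(0)) = -1467 + ((2*0²)³ - 35*67 - 35*(2*0²)² + (2*0²)*67) = -1467 + ((2*0)³ - 2345 - 35*(2*0)² + (2*0)*67) = -1467 + (0³ - 2345 - 35*0² + 0*67) = -1467 + (0 - 2345 - 35*0 + 0) = -1467 + (0 - 2345 + 0 + 0) = -1467 - 2345 = -3812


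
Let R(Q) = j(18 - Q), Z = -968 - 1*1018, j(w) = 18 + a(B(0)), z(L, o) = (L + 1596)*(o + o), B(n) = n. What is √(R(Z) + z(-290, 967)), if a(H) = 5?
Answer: √2525827 ≈ 1589.3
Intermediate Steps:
z(L, o) = 2*o*(1596 + L) (z(L, o) = (1596 + L)*(2*o) = 2*o*(1596 + L))
j(w) = 23 (j(w) = 18 + 5 = 23)
Z = -1986 (Z = -968 - 1018 = -1986)
R(Q) = 23
√(R(Z) + z(-290, 967)) = √(23 + 2*967*(1596 - 290)) = √(23 + 2*967*1306) = √(23 + 2525804) = √2525827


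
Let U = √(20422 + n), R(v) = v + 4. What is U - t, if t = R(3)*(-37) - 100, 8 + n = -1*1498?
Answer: 359 + 2*√4729 ≈ 496.54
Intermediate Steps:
n = -1506 (n = -8 - 1*1498 = -8 - 1498 = -1506)
R(v) = 4 + v
t = -359 (t = (4 + 3)*(-37) - 100 = 7*(-37) - 100 = -259 - 100 = -359)
U = 2*√4729 (U = √(20422 - 1506) = √18916 = 2*√4729 ≈ 137.54)
U - t = 2*√4729 - 1*(-359) = 2*√4729 + 359 = 359 + 2*√4729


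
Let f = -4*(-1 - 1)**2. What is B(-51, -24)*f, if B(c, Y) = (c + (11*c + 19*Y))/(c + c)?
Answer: -2848/17 ≈ -167.53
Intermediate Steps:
B(c, Y) = (12*c + 19*Y)/(2*c) (B(c, Y) = (12*c + 19*Y)/((2*c)) = (12*c + 19*Y)*(1/(2*c)) = (12*c + 19*Y)/(2*c))
f = -16 (f = -4*(-2)**2 = -4*4 = -16)
B(-51, -24)*f = (6 + (19/2)*(-24)/(-51))*(-16) = (6 + (19/2)*(-24)*(-1/51))*(-16) = (6 + 76/17)*(-16) = (178/17)*(-16) = -2848/17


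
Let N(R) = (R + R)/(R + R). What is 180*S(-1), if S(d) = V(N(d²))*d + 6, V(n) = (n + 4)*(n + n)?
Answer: -720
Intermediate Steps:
N(R) = 1 (N(R) = (2*R)/((2*R)) = (2*R)*(1/(2*R)) = 1)
V(n) = 2*n*(4 + n) (V(n) = (4 + n)*(2*n) = 2*n*(4 + n))
S(d) = 6 + 10*d (S(d) = (2*1*(4 + 1))*d + 6 = (2*1*5)*d + 6 = 10*d + 6 = 6 + 10*d)
180*S(-1) = 180*(6 + 10*(-1)) = 180*(6 - 10) = 180*(-4) = -720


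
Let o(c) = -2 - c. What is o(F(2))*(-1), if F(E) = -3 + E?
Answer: 1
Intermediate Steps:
o(F(2))*(-1) = (-2 - (-3 + 2))*(-1) = (-2 - 1*(-1))*(-1) = (-2 + 1)*(-1) = -1*(-1) = 1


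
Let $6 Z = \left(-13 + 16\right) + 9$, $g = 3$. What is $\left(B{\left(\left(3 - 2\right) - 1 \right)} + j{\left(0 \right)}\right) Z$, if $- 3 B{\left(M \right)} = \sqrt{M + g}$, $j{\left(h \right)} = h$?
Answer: $- \frac{2 \sqrt{3}}{3} \approx -1.1547$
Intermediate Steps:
$B{\left(M \right)} = - \frac{\sqrt{3 + M}}{3}$ ($B{\left(M \right)} = - \frac{\sqrt{M + 3}}{3} = - \frac{\sqrt{3 + M}}{3}$)
$Z = 2$ ($Z = \frac{\left(-13 + 16\right) + 9}{6} = \frac{3 + 9}{6} = \frac{1}{6} \cdot 12 = 2$)
$\left(B{\left(\left(3 - 2\right) - 1 \right)} + j{\left(0 \right)}\right) Z = \left(- \frac{\sqrt{3 + \left(\left(3 - 2\right) - 1\right)}}{3} + 0\right) 2 = \left(- \frac{\sqrt{3 + \left(1 - 1\right)}}{3} + 0\right) 2 = \left(- \frac{\sqrt{3 + 0}}{3} + 0\right) 2 = \left(- \frac{\sqrt{3}}{3} + 0\right) 2 = - \frac{\sqrt{3}}{3} \cdot 2 = - \frac{2 \sqrt{3}}{3}$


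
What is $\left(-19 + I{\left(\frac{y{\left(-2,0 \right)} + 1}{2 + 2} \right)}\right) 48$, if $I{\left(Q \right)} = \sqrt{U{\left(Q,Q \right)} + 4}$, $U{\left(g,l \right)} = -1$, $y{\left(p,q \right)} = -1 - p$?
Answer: $-912 + 48 \sqrt{3} \approx -828.86$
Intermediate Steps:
$I{\left(Q \right)} = \sqrt{3}$ ($I{\left(Q \right)} = \sqrt{-1 + 4} = \sqrt{3}$)
$\left(-19 + I{\left(\frac{y{\left(-2,0 \right)} + 1}{2 + 2} \right)}\right) 48 = \left(-19 + \sqrt{3}\right) 48 = -912 + 48 \sqrt{3}$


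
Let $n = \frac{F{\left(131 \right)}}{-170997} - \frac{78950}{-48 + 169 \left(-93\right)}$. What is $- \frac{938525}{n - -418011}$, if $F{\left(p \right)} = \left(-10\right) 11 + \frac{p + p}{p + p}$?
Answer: $- \frac{8031890112175}{3577377955766} \approx -2.2452$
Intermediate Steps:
$F{\left(p \right)} = -109$ ($F{\left(p \right)} = -110 + \frac{2 p}{2 p} = -110 + 2 p \frac{1}{2 p} = -110 + 1 = -109$)
$n = \frac{300042923}{59905949}$ ($n = - \frac{109}{-170997} - \frac{78950}{-48 + 169 \left(-93\right)} = \left(-109\right) \left(- \frac{1}{170997}\right) - \frac{78950}{-48 - 15717} = \frac{109}{170997} - \frac{78950}{-15765} = \frac{109}{170997} - - \frac{15790}{3153} = \frac{109}{170997} + \frac{15790}{3153} = \frac{300042923}{59905949} \approx 5.0086$)
$- \frac{938525}{n - -418011} = - \frac{938525}{\frac{300042923}{59905949} - -418011} = - \frac{938525}{\frac{300042923}{59905949} + 418011} = - \frac{938525}{\frac{25041645690362}{59905949}} = \left(-938525\right) \frac{59905949}{25041645690362} = - \frac{8031890112175}{3577377955766}$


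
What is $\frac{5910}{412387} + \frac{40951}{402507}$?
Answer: $\frac{19266476407}{165988654209} \approx 0.11607$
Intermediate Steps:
$\frac{5910}{412387} + \frac{40951}{402507} = \frac{19266476407}{165988654209}$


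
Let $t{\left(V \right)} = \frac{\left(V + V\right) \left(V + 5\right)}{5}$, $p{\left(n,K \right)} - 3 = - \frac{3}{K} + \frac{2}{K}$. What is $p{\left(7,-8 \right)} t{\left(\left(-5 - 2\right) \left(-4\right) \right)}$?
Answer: $1155$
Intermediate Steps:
$p{\left(n,K \right)} = 3 - \frac{1}{K}$ ($p{\left(n,K \right)} = 3 + \left(- \frac{3}{K} + \frac{2}{K}\right) = 3 - \frac{1}{K}$)
$t{\left(V \right)} = \frac{2 V \left(5 + V\right)}{5}$ ($t{\left(V \right)} = 2 V \left(5 + V\right) \frac{1}{5} = \frac{2 V \left(5 + V\right)}{5}$)
$p{\left(7,-8 \right)} t{\left(\left(-5 - 2\right) \left(-4\right) \right)} = \left(3 - \frac{1}{-8}\right) \frac{2 \left(-5 - 2\right) \left(-4\right) \left(5 + \left(-5 - 2\right) \left(-4\right)\right)}{5} = \left(3 - - \frac{1}{8}\right) \frac{2 \left(\left(-7\right) \left(-4\right)\right) \left(5 - -28\right)}{5} = \left(3 + \frac{1}{8}\right) \frac{2}{5} \cdot 28 \left(5 + 28\right) = \frac{25 \cdot \frac{2}{5} \cdot 28 \cdot 33}{8} = \frac{25}{8} \cdot \frac{1848}{5} = 1155$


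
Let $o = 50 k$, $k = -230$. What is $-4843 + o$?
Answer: $-16343$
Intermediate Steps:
$o = -11500$ ($o = 50 \left(-230\right) = -11500$)
$-4843 + o = -4843 - 11500 = -16343$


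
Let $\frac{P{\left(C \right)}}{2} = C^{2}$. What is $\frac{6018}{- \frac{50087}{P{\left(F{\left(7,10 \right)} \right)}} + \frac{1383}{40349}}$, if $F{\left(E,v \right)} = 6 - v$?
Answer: $- \frac{7770249024}{2020916107} \approx -3.8449$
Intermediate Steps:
$P{\left(C \right)} = 2 C^{2}$
$\frac{6018}{- \frac{50087}{P{\left(F{\left(7,10 \right)} \right)}} + \frac{1383}{40349}} = \frac{6018}{- \frac{50087}{2 \left(6 - 10\right)^{2}} + \frac{1383}{40349}} = \frac{6018}{- \frac{50087}{2 \left(6 - 10\right)^{2}} + 1383 \cdot \frac{1}{40349}} = \frac{6018}{- \frac{50087}{2 \left(-4\right)^{2}} + \frac{1383}{40349}} = \frac{6018}{- \frac{50087}{2 \cdot 16} + \frac{1383}{40349}} = \frac{6018}{- \frac{50087}{32} + \frac{1383}{40349}} = \frac{6018}{- \frac{2020916107}{1291168}} = 6018 \left(- \frac{1291168}{2020916107}\right) = - \frac{7770249024}{2020916107}$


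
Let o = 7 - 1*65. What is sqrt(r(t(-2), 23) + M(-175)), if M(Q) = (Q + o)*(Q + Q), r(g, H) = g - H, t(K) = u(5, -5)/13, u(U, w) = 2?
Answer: sqrt(13778089)/13 ≈ 285.53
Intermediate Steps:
t(K) = 2/13
o = -58 (o = 7 - 65 = -58)
M(Q) = 2*Q*(-58 + Q) (M(Q) = (Q - 58)*(Q + Q) = (-58 + Q)*(2*Q) = 2*Q*(-58 + Q))
sqrt(r(t(-2), 23) + M(-175)) = sqrt((2/13 - 1*23) + 2*(-175)*(-58 - 175)) = sqrt((2/13 - 23) + 2*(-175)*(-233)) = sqrt(-297/13 + 81550) = sqrt(1059853/13) = sqrt(13778089)/13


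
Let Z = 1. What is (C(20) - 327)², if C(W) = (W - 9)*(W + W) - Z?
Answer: 12544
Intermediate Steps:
C(W) = -1 + 2*W*(-9 + W) (C(W) = (W - 9)*(W + W) - 1*1 = (-9 + W)*(2*W) - 1 = 2*W*(-9 + W) - 1 = -1 + 2*W*(-9 + W))
(C(20) - 327)² = ((-1 - 18*20 + 2*20²) - 327)² = ((-1 - 360 + 2*400) - 327)² = ((-1 - 360 + 800) - 327)² = (439 - 327)² = 112² = 12544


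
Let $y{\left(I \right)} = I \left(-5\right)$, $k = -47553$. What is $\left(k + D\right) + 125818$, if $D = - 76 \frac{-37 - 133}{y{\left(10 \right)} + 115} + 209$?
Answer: $\frac{1022746}{13} \approx 78673.0$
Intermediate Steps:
$y{\left(I \right)} = - 5 I$
$D = \frac{5301}{13}$ ($D = - 76 \frac{-37 - 133}{\left(-5\right) 10 + 115} + 209 = - 76 \left(- \frac{170}{-50 + 115}\right) + 209 = - 76 \left(- \frac{170}{65}\right) + 209 = - 76 \left(\left(-170\right) \frac{1}{65}\right) + 209 = \left(-76\right) \left(- \frac{34}{13}\right) + 209 = \frac{2584}{13} + 209 = \frac{5301}{13} \approx 407.77$)
$\left(k + D\right) + 125818 = \left(-47553 + \frac{5301}{13}\right) + 125818 = - \frac{612888}{13} + 125818 = \frac{1022746}{13}$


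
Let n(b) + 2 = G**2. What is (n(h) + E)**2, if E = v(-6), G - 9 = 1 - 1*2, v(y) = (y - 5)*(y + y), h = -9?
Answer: 37636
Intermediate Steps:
v(y) = 2*y*(-5 + y) (v(y) = (-5 + y)*(2*y) = 2*y*(-5 + y))
G = 8 (G = 9 + (1 - 1*2) = 9 + (1 - 2) = 9 - 1 = 8)
E = 132 (E = 2*(-6)*(-5 - 6) = 2*(-6)*(-11) = 132)
n(b) = 62 (n(b) = -2 + 8**2 = -2 + 64 = 62)
(n(h) + E)**2 = (62 + 132)**2 = 194**2 = 37636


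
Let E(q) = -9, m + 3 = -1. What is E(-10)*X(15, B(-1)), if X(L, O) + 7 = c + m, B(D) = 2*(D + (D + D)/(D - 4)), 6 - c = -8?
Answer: -27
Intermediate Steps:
m = -4 (m = -3 - 1 = -4)
c = 14 (c = 6 - 1*(-8) = 6 + 8 = 14)
B(D) = 2*D + 4*D/(-4 + D) (B(D) = 2*(D + (2*D)/(-4 + D)) = 2*(D + 2*D/(-4 + D)) = 2*D + 4*D/(-4 + D))
X(L, O) = 3 (X(L, O) = -7 + (14 - 4) = -7 + 10 = 3)
E(-10)*X(15, B(-1)) = -9*3 = -27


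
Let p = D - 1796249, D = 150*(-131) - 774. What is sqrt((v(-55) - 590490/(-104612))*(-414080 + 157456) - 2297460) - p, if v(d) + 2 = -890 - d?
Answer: 1816673 + 2*sqrt(36088172067619833)/26153 ≈ 1.8312e+6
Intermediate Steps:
v(d) = -892 - d (v(d) = -2 + (-890 - d) = -892 - d)
D = -20424 (D = -19650 - 774 = -20424)
p = -1816673 (p = -20424 - 1796249 = -1816673)
sqrt((v(-55) - 590490/(-104612))*(-414080 + 157456) - 2297460) - p = sqrt(((-892 - 1*(-55)) - 590490/(-104612))*(-414080 + 157456) - 2297460) - 1*(-1816673) = sqrt(((-892 + 55) - 590490*(-1/104612))*(-256624) - 2297460) + 1816673 = sqrt((-837 + 295245/52306)*(-256624) - 2297460) + 1816673 = sqrt(-43484877/52306*(-256624) - 2297460) + 1816673 = sqrt(5579631537624/26153 - 2297460) + 1816673 = sqrt(5519546066244/26153) + 1816673 = 2*sqrt(36088172067619833)/26153 + 1816673 = 1816673 + 2*sqrt(36088172067619833)/26153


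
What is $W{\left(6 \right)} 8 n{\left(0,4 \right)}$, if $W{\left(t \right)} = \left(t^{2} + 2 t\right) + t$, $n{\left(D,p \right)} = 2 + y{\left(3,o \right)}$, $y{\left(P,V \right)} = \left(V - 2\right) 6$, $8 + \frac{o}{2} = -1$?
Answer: $-50976$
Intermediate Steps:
$o = -18$ ($o = -16 + 2 \left(-1\right) = -16 - 2 = -18$)
$y{\left(P,V \right)} = -12 + 6 V$ ($y{\left(P,V \right)} = \left(-2 + V\right) 6 = -12 + 6 V$)
$n{\left(D,p \right)} = -118$ ($n{\left(D,p \right)} = 2 + \left(-12 + 6 \left(-18\right)\right) = 2 - 120 = -118$)
$W{\left(t \right)} = t^{2} + 3 t$
$W{\left(6 \right)} 8 n{\left(0,4 \right)} = 6 \left(3 + 6\right) 8 \left(-118\right) = 6 \cdot 9 \cdot 8 \left(-118\right) = 54 \cdot 8 \left(-118\right) = 432 \left(-118\right) = -50976$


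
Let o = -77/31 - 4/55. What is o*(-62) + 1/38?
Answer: 331339/2090 ≈ 158.54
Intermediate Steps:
o = -4359/1705 (o = -77*1/31 - 4*1/55 = -77/31 - 4/55 = -4359/1705 ≈ -2.5566)
o*(-62) + 1/38 = -4359/1705*(-62) + 1/38 = 8718/55 + 1/38 = 331339/2090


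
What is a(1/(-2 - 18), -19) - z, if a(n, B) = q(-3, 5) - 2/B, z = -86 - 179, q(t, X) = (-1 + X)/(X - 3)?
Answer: 5075/19 ≈ 267.11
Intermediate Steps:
q(t, X) = (-1 + X)/(-3 + X)
z = -265
a(n, B) = 2 - 2/B (a(n, B) = (-1 + 5)/(-3 + 5) - 2/B = 4/2 - 2/B = (½)*4 - 2/B = 2 - 2/B)
a(1/(-2 - 18), -19) - z = (2 - 2/(-19)) - 1*(-265) = (2 - 2*(-1/19)) + 265 = (2 + 2/19) + 265 = 40/19 + 265 = 5075/19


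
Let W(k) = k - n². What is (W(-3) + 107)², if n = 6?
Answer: 4624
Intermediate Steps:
W(k) = -36 + k (W(k) = k - 1*6² = k - 1*36 = k - 36 = -36 + k)
(W(-3) + 107)² = ((-36 - 3) + 107)² = (-39 + 107)² = 68² = 4624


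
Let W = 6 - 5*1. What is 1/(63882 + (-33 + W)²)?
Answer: 1/64906 ≈ 1.5407e-5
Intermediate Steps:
W = 1 (W = 6 - 5 = 1)
1/(63882 + (-33 + W)²) = 1/(63882 + (-33 + 1)²) = 1/(63882 + (-32)²) = 1/(63882 + 1024) = 1/64906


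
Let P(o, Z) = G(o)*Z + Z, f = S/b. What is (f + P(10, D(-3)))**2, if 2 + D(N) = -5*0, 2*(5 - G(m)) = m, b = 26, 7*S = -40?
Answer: 40804/8281 ≈ 4.9274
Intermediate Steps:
S = -40/7 (S = (1/7)*(-40) = -40/7 ≈ -5.7143)
G(m) = 5 - m/2
D(N) = -2 (D(N) = -2 - 5*0 = -2 + 0 = -2)
f = -20/91 (f = -40/7/26 = -40/7*1/26 = -20/91 ≈ -0.21978)
P(o, Z) = Z + Z*(5 - o/2) (P(o, Z) = (5 - o/2)*Z + Z = Z*(5 - o/2) + Z = Z + Z*(5 - o/2))
(f + P(10, D(-3)))**2 = (-20/91 + (1/2)*(-2)*(12 - 1*10))**2 = (-20/91 + (1/2)*(-2)*(12 - 10))**2 = (-20/91 + (1/2)*(-2)*2)**2 = (-20/91 - 2)**2 = (-202/91)**2 = 40804/8281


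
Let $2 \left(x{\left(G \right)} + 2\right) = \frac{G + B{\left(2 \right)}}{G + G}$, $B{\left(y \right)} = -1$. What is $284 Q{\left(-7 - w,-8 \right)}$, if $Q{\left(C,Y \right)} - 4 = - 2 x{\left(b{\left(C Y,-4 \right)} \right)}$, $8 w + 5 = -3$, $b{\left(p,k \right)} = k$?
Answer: $\frac{4189}{2} \approx 2094.5$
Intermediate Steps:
$x{\left(G \right)} = -2 + \frac{-1 + G}{4 G}$ ($x{\left(G \right)} = -2 + \frac{\left(G - 1\right) \frac{1}{G + G}}{2} = -2 + \frac{\left(-1 + G\right) \frac{1}{2 G}}{2} = -2 + \frac{\frac{1}{2} \frac{1}{G} \left(-1 + G\right)}{2} = -2 + \frac{-1 + G}{4 G}$)
$w = -1$ ($w = - \frac{5}{8} + \frac{1}{8} \left(-3\right) = - \frac{5}{8} - \frac{3}{8} = -1$)
$Q{\left(C,Y \right)} = \frac{59}{8}$ ($Q{\left(C,Y \right)} = 4 - 2 \frac{-1 - -28}{4 \left(-4\right)} = 4 - 2 \cdot \frac{1}{4} \left(- \frac{1}{4}\right) \left(-1 + 28\right) = 4 - 2 \cdot \frac{1}{4} \left(- \frac{1}{4}\right) 27 = 4 - - \frac{27}{8} = 4 + \frac{27}{8} = \frac{59}{8}$)
$284 Q{\left(-7 - w,-8 \right)} = 284 \cdot \frac{59}{8} = \frac{4189}{2}$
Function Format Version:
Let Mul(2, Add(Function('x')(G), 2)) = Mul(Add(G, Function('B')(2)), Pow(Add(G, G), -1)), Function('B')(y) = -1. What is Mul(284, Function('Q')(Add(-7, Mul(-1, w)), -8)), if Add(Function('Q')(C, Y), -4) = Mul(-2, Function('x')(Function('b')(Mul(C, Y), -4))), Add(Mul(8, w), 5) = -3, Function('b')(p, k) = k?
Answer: Rational(4189, 2) ≈ 2094.5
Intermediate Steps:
Function('x')(G) = Add(-2, Mul(Rational(1, 4), Pow(G, -1), Add(-1, G))) (Function('x')(G) = Add(-2, Mul(Rational(1, 2), Mul(Add(G, -1), Pow(Add(G, G), -1)))) = Add(-2, Mul(Rational(1, 2), Mul(Add(-1, G), Pow(Mul(2, G), -1)))) = Add(-2, Mul(Rational(1, 2), Mul(Add(-1, G), Mul(Rational(1, 2), Pow(G, -1))))) = Add(-2, Mul(Rational(1, 2), Mul(Rational(1, 2), Pow(G, -1), Add(-1, G)))) = Add(-2, Mul(Rational(1, 4), Pow(G, -1), Add(-1, G))))
w = -1 (w = Add(Rational(-5, 8), Mul(Rational(1, 8), -3)) = Add(Rational(-5, 8), Rational(-3, 8)) = -1)
Function('Q')(C, Y) = Rational(59, 8) (Function('Q')(C, Y) = Add(4, Mul(-2, Mul(Rational(1, 4), Pow(-4, -1), Add(-1, Mul(-7, -4))))) = Add(4, Mul(-2, Mul(Rational(1, 4), Rational(-1, 4), Add(-1, 28)))) = Add(4, Mul(-2, Mul(Rational(1, 4), Rational(-1, 4), 27))) = Add(4, Mul(-2, Rational(-27, 16))) = Add(4, Rational(27, 8)) = Rational(59, 8))
Mul(284, Function('Q')(Add(-7, Mul(-1, w)), -8)) = Mul(284, Rational(59, 8)) = Rational(4189, 2)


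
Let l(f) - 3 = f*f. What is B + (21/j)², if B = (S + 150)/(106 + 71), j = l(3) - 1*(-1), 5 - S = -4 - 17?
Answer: 107801/29913 ≈ 3.6038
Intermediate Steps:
l(f) = 3 + f² (l(f) = 3 + f*f = 3 + f²)
S = 26 (S = 5 - (-4 - 17) = 5 - 1*(-21) = 5 + 21 = 26)
j = 13 (j = (3 + 3²) - 1*(-1) = (3 + 9) + 1 = 12 + 1 = 13)
B = 176/177 (B = (26 + 150)/(106 + 71) = 176/177 ≈ 0.99435)
B + (21/j)² = 176/177 + (21/13)² = 176/177 + 441/169 = 107801/29913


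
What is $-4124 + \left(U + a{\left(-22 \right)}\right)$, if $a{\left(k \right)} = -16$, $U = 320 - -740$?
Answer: $-3080$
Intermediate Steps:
$U = 1060$ ($U = 320 + 740 = 1060$)
$-4124 + \left(U + a{\left(-22 \right)}\right) = -4124 + \left(1060 - 16\right) = -4124 + 1044 = -3080$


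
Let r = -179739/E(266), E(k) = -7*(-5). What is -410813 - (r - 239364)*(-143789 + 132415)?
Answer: -13906734943/5 ≈ -2.7813e+9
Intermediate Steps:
E(k) = 35
r = -25677/5 (r = -179739/35 = -179739*1/35 = -25677/5 ≈ -5135.4)
-410813 - (r - 239364)*(-143789 + 132415) = -410813 - (-25677/5 - 239364)*(-143789 + 132415) = -410813 - (-1222497)*(-11374)/5 = -410813 - 1*13904680878/5 = -410813 - 13904680878/5 = -13906734943/5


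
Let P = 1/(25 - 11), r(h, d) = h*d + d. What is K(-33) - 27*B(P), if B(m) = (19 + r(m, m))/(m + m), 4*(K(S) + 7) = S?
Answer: -25345/7 ≈ -3620.7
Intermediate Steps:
r(h, d) = d + d*h (r(h, d) = d*h + d = d + d*h)
K(S) = -7 + S/4
P = 1/14 ≈ 0.071429
B(m) = (19 + m*(1 + m))/(2*m) (B(m) = (19 + m*(1 + m))/(m + m) = (19 + m*(1 + m))/((2*m)) = (19 + m*(1 + m))*(1/(2*m)) = (19 + m*(1 + m))/(2*m))
K(-33) - 27*B(P) = (-7 + (¼)*(-33)) - 27*(19 + (1 + 1/14)/14)/(2*1/14) = (-7 - 33/4) - 27*14*(19 + (1/14)*(15/14))/2 = -61/4 - 27*14*(19 + 15/196)/2 = -61/4 - 27*14*3739/(2*196) = -61/4 - 27*3739/28 = -61/4 - 100953/28 = -25345/7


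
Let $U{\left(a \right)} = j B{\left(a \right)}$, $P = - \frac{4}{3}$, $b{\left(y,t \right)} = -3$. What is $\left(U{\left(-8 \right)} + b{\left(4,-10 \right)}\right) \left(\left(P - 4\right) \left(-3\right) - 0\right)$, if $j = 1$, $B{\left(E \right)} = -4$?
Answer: $-112$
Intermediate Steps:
$P = - \frac{4}{3}$ ($P = \left(-4\right) \frac{1}{3} = - \frac{4}{3} \approx -1.3333$)
$U{\left(a \right)} = -4$ ($U{\left(a \right)} = 1 \left(-4\right) = -4$)
$\left(U{\left(-8 \right)} + b{\left(4,-10 \right)}\right) \left(\left(P - 4\right) \left(-3\right) - 0\right) = \left(-4 - 3\right) \left(\left(- \frac{4}{3} - 4\right) \left(-3\right) - 0\right) = - 7 \left(\left(- \frac{16}{3}\right) \left(-3\right) + 0\right) = - 7 \left(16 + 0\right) = \left(-7\right) 16 = -112$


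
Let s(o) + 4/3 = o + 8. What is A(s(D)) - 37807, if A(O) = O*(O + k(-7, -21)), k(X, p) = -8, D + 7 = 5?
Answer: -340403/9 ≈ -37823.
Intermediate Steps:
D = -2 (D = -7 + 5 = -2)
s(o) = 20/3 + o (s(o) = -4/3 + (o + 8) = -4/3 + (8 + o) = 20/3 + o)
A(O) = O*(-8 + O) (A(O) = O*(O - 8) = O*(-8 + O))
A(s(D)) - 37807 = (20/3 - 2)*(-8 + (20/3 - 2)) - 37807 = 14*(-8 + 14/3)/3 - 37807 = (14/3)*(-10/3) - 37807 = -140/9 - 37807 = -340403/9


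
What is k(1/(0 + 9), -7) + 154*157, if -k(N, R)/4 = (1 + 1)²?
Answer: 24162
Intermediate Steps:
k(N, R) = -16 (k(N, R) = -4*(1 + 1)² = -4*2² = -4*4 = -16)
k(1/(0 + 9), -7) + 154*157 = -16 + 154*157 = -16 + 24178 = 24162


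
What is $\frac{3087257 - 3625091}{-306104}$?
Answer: $\frac{268917}{153052} \approx 1.757$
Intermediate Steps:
$\frac{3087257 - 3625091}{-306104} = \left(3087257 - 3625091\right) \left(- \frac{1}{306104}\right) = \left(-537834\right) \left(- \frac{1}{306104}\right) = \frac{268917}{153052}$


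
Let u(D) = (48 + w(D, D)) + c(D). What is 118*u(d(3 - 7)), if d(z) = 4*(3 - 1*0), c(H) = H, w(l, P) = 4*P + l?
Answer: 14160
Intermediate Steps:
w(l, P) = l + 4*P
d(z) = 12 (d(z) = 4*(3 + 0) = 4*3 = 12)
u(D) = 48 + 6*D (u(D) = (48 + (D + 4*D)) + D = (48 + 5*D) + D = 48 + 6*D)
118*u(d(3 - 7)) = 118*(48 + 6*12) = 118*(48 + 72) = 118*120 = 14160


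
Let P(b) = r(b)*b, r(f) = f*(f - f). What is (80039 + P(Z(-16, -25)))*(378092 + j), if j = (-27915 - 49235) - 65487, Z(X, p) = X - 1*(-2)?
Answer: 18845582745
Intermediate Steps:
Z(X, p) = 2 + X (Z(X, p) = X + 2 = 2 + X)
j = -142637 (j = -77150 - 65487 = -142637)
r(f) = 0 (r(f) = f*0 = 0)
P(b) = 0 (P(b) = 0*b = 0)
(80039 + P(Z(-16, -25)))*(378092 + j) = (80039 + 0)*(378092 - 142637) = 80039*235455 = 18845582745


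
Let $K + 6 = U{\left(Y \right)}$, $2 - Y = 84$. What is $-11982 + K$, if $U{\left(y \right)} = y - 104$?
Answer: $-12174$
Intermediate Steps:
$Y = -82$ ($Y = 2 - 84 = -82$)
$U{\left(y \right)} = -104 + y$
$K = -192$ ($K = -6 - 186 = -192$)
$-11982 + K = -11982 - 192 = -12174$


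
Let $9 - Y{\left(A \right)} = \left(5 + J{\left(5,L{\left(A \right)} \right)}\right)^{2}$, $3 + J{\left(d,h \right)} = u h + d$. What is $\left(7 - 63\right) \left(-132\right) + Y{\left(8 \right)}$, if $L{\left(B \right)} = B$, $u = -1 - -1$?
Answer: $7352$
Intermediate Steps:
$u = 0$ ($u = -1 + 1 = 0$)
$J{\left(d,h \right)} = -3 + d$ ($J{\left(d,h \right)} = -3 + \left(0 h + d\right) = -3 + \left(0 + d\right) = -3 + d$)
$Y{\left(A \right)} = -40$ ($Y{\left(A \right)} = 9 - \left(5 + \left(-3 + 5\right)\right)^{2} = 9 - \left(5 + 2\right)^{2} = 9 - 7^{2} = 9 - 49 = -40$)
$\left(7 - 63\right) \left(-132\right) + Y{\left(8 \right)} = \left(7 - 63\right) \left(-132\right) - 40 = \left(-56\right) \left(-132\right) - 40 = 7392 - 40 = 7352$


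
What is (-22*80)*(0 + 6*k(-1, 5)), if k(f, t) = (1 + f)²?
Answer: 0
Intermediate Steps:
(-22*80)*(0 + 6*k(-1, 5)) = (-22*80)*(0 + 6*(1 - 1)²) = -1760*(0 + 6*0²) = -1760*(0 + 6*0) = -1760*(0 + 0) = -1760*0 = 0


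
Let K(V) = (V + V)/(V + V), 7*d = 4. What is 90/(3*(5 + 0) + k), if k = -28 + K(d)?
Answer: -15/2 ≈ -7.5000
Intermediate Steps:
d = 4/7 (d = (1/7)*4 = 4/7 ≈ 0.57143)
K(V) = 1 (K(V) = (2*V)/((2*V)) = (2*V)*(1/(2*V)) = 1)
k = -27 (k = -28 + 1 = -27)
90/(3*(5 + 0) + k) = 90/(3*(5 + 0) - 27) = 90/(3*5 - 27) = 90/(15 - 27) = 90/(-12) = 90*(-1/12) = -15/2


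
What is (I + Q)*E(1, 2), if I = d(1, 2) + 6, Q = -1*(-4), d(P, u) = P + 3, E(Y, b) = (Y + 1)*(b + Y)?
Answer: 84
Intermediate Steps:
E(Y, b) = (1 + Y)*(Y + b)
d(P, u) = 3 + P
Q = 4
I = 10 (I = (3 + 1) + 6 = 4 + 6 = 10)
(I + Q)*E(1, 2) = (10 + 4)*(1 + 2 + 1² + 1*2) = 14*(1 + 2 + 1 + 2) = 14*6 = 84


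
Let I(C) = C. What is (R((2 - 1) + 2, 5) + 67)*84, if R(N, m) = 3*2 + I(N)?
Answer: 6384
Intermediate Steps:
R(N, m) = 6 + N (R(N, m) = 3*2 + N = 6 + N)
(R((2 - 1) + 2, 5) + 67)*84 = ((6 + ((2 - 1) + 2)) + 67)*84 = ((6 + (1 + 2)) + 67)*84 = ((6 + 3) + 67)*84 = (9 + 67)*84 = 76*84 = 6384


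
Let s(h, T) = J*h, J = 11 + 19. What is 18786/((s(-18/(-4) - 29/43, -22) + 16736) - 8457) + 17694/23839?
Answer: 12821713665/4302128974 ≈ 2.9803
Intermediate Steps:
J = 30
s(h, T) = 30*h
18786/((s(-18/(-4) - 29/43, -22) + 16736) - 8457) + 17694/23839 = 18786/((30*(-18/(-4) - 29/43) + 16736) - 8457) + 17694/23839 = 18786/((30*(-18*(-¼) - 29*1/43) + 16736) - 8457) + 17694*(1/23839) = 18786/((30*(9/2 - 29/43) + 16736) - 8457) + 17694/23839 = 18786/((30*(329/86) + 16736) - 8457) + 17694/23839 = 18786/((4935/43 + 16736) - 8457) + 17694/23839 = 18786/(724583/43 - 8457) + 17694/23839 = 18786/(360932/43) + 17694/23839 = 18786*(43/360932) + 17694/23839 = 403899/180466 + 17694/23839 = 12821713665/4302128974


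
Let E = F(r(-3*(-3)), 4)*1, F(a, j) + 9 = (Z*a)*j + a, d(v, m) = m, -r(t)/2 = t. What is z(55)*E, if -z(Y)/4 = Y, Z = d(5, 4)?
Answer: 69300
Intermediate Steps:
r(t) = -2*t
Z = 4
z(Y) = -4*Y
F(a, j) = -9 + a + 4*a*j (F(a, j) = -9 + ((4*a)*j + a) = -9 + (4*a*j + a) = -9 + (a + 4*a*j) = -9 + a + 4*a*j)
E = -315 (E = (-9 - (-6)*(-3) + 4*(-(-6)*(-3))*4)*1 = (-9 - 2*9 + 4*(-2*9)*4)*1 = (-9 - 18 + 4*(-18)*4)*1 = (-9 - 18 - 288)*1 = -315*1 = -315)
z(55)*E = -4*55*(-315) = -220*(-315) = 69300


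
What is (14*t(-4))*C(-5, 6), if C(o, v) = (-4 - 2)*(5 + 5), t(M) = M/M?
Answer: -840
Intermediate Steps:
t(M) = 1
C(o, v) = -60 (C(o, v) = -6*10 = -60)
(14*t(-4))*C(-5, 6) = (14*1)*(-60) = 14*(-60) = -840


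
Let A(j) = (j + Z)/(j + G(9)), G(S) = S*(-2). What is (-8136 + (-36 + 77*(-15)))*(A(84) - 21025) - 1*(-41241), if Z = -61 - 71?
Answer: 2157630192/11 ≈ 1.9615e+8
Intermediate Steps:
G(S) = -2*S
Z = -132
A(j) = (-132 + j)/(-18 + j) (A(j) = (j - 132)/(j - 2*9) = (-132 + j)/(j - 18) = (-132 + j)/(-18 + j))
(-8136 + (-36 + 77*(-15)))*(A(84) - 21025) - 1*(-41241) = (-8136 + (-36 + 77*(-15)))*((-132 + 84)/(-18 + 84) - 21025) - 1*(-41241) = (-8136 + (-36 - 1155))*(-48/66 - 21025) + 41241 = (-8136 - 1191)*((1/66)*(-48) - 21025) + 41241 = -9327*(-8/11 - 21025) + 41241 = -9327*(-231283/11) + 41241 = 2157176541/11 + 41241 = 2157630192/11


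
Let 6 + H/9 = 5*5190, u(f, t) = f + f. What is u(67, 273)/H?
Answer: 67/116748 ≈ 0.00057389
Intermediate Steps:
u(f, t) = 2*f
H = 233496 (H = -54 + 9*(5*5190) = -54 + 9*25950 = -54 + 233550 = 233496)
u(67, 273)/H = (2*67)/233496 = 134*(1/233496) = 67/116748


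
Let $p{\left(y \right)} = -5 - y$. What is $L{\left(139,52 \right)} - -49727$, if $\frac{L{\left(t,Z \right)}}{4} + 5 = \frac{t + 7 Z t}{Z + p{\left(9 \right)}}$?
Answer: $\frac{1045903}{19} \approx 55048.0$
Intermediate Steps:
$L{\left(t,Z \right)} = -20 + \frac{4 \left(t + 7 Z t\right)}{-14 + Z}$ ($L{\left(t,Z \right)} = -20 + 4 \frac{t + 7 Z t}{Z - 14} = -20 + 4 \frac{t + 7 Z t}{-14 + Z} = -20 + \frac{4 \left(t + 7 Z t\right)}{-14 + Z}$)
$L{\left(139,52 \right)} - -49727 = \frac{4 \left(70 + 139 - 260 + 7 \cdot 52 \cdot 139\right)}{-14 + 52} - -49727 = \frac{4 \left(70 + 139 - 260 + 50596\right)}{38} + 49727 = 4 \cdot \frac{1}{38} \cdot 50545 + 49727 = \frac{101090}{19} + 49727 = \frac{1045903}{19}$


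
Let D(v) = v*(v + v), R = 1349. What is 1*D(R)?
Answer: 3639602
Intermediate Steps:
D(v) = 2*v**2 (D(v) = v*(2*v) = 2*v**2)
1*D(R) = 1*(2*1349**2) = 1*(2*1819801) = 1*3639602 = 3639602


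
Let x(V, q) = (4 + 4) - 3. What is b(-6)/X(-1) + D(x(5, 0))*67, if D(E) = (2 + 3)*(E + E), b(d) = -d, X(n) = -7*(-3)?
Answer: 23452/7 ≈ 3350.3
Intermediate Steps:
X(n) = 21
x(V, q) = 5 (x(V, q) = 8 - 3 = 5)
D(E) = 10*E (D(E) = 5*(2*E) = 10*E)
b(-6)/X(-1) + D(x(5, 0))*67 = -1*(-6)/21 + (10*5)*67 = 6*(1/21) + 50*67 = 2/7 + 3350 = 23452/7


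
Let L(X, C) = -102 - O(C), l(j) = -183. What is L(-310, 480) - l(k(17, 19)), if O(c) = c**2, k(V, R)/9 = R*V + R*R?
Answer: -230319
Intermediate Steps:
k(V, R) = 9*R**2 + 9*R*V (k(V, R) = 9*(R*V + R*R) = 9*(R*V + R**2) = 9*(R**2 + R*V) = 9*R**2 + 9*R*V)
L(X, C) = -102 - C**2
L(-310, 480) - l(k(17, 19)) = (-102 - 1*480**2) - 1*(-183) = (-102 - 1*230400) + 183 = (-102 - 230400) + 183 = -230502 + 183 = -230319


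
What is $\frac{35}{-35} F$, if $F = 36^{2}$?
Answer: $-1296$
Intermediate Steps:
$F = 1296$
$\frac{35}{-35} F = \frac{35}{-35} \cdot 1296 = 35 \left(- \frac{1}{35}\right) 1296 = \left(-1\right) 1296 = -1296$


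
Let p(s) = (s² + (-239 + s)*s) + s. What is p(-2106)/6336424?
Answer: 2342925/1584106 ≈ 1.4790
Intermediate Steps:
p(s) = s + s² + s*(-239 + s) (p(s) = (s² + s*(-239 + s)) + s = s + s² + s*(-239 + s))
p(-2106)/6336424 = (2*(-2106)*(-119 - 2106))/6336424 = (2*(-2106)*(-2225))*(1/6336424) = 9371700*(1/6336424) = 2342925/1584106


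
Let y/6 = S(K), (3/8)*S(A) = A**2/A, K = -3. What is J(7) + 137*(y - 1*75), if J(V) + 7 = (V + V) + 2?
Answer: -16842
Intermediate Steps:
J(V) = -5 + 2*V (J(V) = -7 + ((V + V) + 2) = -7 + (2*V + 2) = -7 + (2 + 2*V) = -5 + 2*V)
S(A) = 8*A/3 (S(A) = 8*(A**2/A)/3 = 8*A/3)
y = -48 (y = 6*((8/3)*(-3)) = 6*(-8) = -48)
J(7) + 137*(y - 1*75) = (-5 + 2*7) + 137*(-48 - 1*75) = (-5 + 14) + 137*(-48 - 75) = 9 + 137*(-123) = 9 - 16851 = -16842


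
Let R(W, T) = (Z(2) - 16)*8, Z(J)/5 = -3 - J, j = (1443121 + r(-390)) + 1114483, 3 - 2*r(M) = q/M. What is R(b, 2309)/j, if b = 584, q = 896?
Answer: -127920/997466593 ≈ -0.00012824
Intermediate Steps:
r(M) = 3/2 - 448/M
j = 997466593/390 (j = (1443121 + (3/2 - 448/(-390))) + 1114483 = (1443121 + (3/2 - 448*(-1/390))) + 1114483 = (1443121 + (3/2 + 224/195)) + 1114483 = (1443121 + 1033/390) + 1114483 = 562818223/390 + 1114483 = 997466593/390 ≈ 2.5576e+6)
Z(J) = -15 - 5*J (Z(J) = 5*(-3 - J) = -15 - 5*J)
R(W, T) = -328 (R(W, T) = ((-15 - 5*2) - 16)*8 = ((-15 - 10) - 16)*8 = (-25 - 16)*8 = -41*8 = -328)
R(b, 2309)/j = -328/997466593/390 = -328*390/997466593 = -127920/997466593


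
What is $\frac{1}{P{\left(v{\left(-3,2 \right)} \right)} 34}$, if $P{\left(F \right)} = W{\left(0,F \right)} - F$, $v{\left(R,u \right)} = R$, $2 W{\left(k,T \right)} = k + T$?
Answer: $\frac{1}{51} \approx 0.019608$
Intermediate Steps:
$W{\left(k,T \right)} = \frac{T}{2} + \frac{k}{2}$ ($W{\left(k,T \right)} = \frac{k + T}{2} = \frac{T + k}{2} = \frac{T}{2} + \frac{k}{2}$)
$P{\left(F \right)} = - \frac{F}{2}$ ($P{\left(F \right)} = \left(\frac{F}{2} + \frac{1}{2} \cdot 0\right) - F = \left(\frac{F}{2} + 0\right) - F = \frac{F}{2} - F = - \frac{F}{2}$)
$\frac{1}{P{\left(v{\left(-3,2 \right)} \right)} 34} = \frac{1}{\left(- \frac{1}{2}\right) \left(-3\right) 34} = \frac{1}{\frac{3}{2} \cdot 34} = \frac{1}{51}$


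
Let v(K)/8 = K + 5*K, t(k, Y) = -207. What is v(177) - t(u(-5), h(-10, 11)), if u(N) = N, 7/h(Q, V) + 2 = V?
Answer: 8703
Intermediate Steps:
h(Q, V) = 7/(-2 + V)
v(K) = 48*K (v(K) = 8*(K + 5*K) = 8*(6*K) = 48*K)
v(177) - t(u(-5), h(-10, 11)) = 48*177 - 1*(-207) = 8496 + 207 = 8703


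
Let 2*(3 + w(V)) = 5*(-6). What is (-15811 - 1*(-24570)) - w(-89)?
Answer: 8777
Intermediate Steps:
w(V) = -18 (w(V) = -3 + (5*(-6))/2 = -3 + (½)*(-30) = -3 - 15 = -18)
(-15811 - 1*(-24570)) - w(-89) = (-15811 - 1*(-24570)) - 1*(-18) = (-15811 + 24570) + 18 = 8759 + 18 = 8777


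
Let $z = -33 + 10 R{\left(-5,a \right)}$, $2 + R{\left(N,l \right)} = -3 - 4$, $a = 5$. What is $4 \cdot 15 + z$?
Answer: $-63$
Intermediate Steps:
$R{\left(N,l \right)} = -9$ ($R{\left(N,l \right)} = -2 - 7 = -9$)
$z = -123$ ($z = -33 + 10 \left(-9\right) = -33 - 90 = -123$)
$4 \cdot 15 + z = 4 \cdot 15 - 123 = 60 - 123 = -63$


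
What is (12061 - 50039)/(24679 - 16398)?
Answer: -37978/8281 ≈ -4.5862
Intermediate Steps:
(12061 - 50039)/(24679 - 16398) = -37978/8281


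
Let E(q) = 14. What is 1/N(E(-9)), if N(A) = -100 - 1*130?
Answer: -1/230 ≈ -0.0043478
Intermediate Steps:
N(A) = -230 (N(A) = -100 - 130 = -230)
1/N(E(-9)) = 1/(-230) = -1/230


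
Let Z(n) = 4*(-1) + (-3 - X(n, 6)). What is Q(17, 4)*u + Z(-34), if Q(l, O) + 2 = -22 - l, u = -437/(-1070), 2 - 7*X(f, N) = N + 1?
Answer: -172499/7490 ≈ -23.031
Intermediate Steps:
X(f, N) = ⅐ - N/7 (X(f, N) = 2/7 - (N + 1)/7 = 2/7 - (1 + N)/7 = 2/7 + (-⅐ - N/7) = ⅐ - N/7)
u = 437/1070 (u = -437*(-1/1070) = 437/1070 ≈ 0.40841)
Z(n) = -44/7 (Z(n) = 4*(-1) + (-3 - (⅐ - ⅐*6)) = -4 + (-3 - (⅐ - 6/7)) = -4 + (-3 - 1*(-5/7)) = -4 + (-3 + 5/7) = -4 - 16/7 = -44/7)
Q(l, O) = -24 - l (Q(l, O) = -2 + (-22 - l) = -24 - l)
Q(17, 4)*u + Z(-34) = (-24 - 1*17)*(437/1070) - 44/7 = (-24 - 17)*(437/1070) - 44/7 = -41*437/1070 - 44/7 = -17917/1070 - 44/7 = -172499/7490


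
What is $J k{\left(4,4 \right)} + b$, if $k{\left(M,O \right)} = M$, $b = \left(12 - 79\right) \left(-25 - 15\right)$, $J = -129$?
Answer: $2164$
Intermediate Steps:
$b = 2680$ ($b = \left(-67\right) \left(-40\right) = 2680$)
$J k{\left(4,4 \right)} + b = \left(-129\right) 4 + 2680 = -516 + 2680 = 2164$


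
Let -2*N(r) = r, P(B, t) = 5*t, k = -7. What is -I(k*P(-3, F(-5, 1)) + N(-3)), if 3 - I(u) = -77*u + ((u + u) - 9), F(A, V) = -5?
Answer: -26499/2 ≈ -13250.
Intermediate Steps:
N(r) = -r/2
I(u) = 12 + 75*u (I(u) = 3 - (-77*u + ((u + u) - 9)) = 3 - (-77*u + (2*u - 9)) = 3 - (-77*u + (-9 + 2*u)) = 3 - (-9 - 75*u) = 3 + (9 + 75*u) = 12 + 75*u)
-I(k*P(-3, F(-5, 1)) + N(-3)) = -(12 + 75*(-35*(-5) - ½*(-3))) = -(12 + 75*(-7*(-25) + 3/2)) = -(12 + 75*(175 + 3/2)) = -(12 + 75*(353/2)) = -(12 + 26475/2) = -1*26499/2 = -26499/2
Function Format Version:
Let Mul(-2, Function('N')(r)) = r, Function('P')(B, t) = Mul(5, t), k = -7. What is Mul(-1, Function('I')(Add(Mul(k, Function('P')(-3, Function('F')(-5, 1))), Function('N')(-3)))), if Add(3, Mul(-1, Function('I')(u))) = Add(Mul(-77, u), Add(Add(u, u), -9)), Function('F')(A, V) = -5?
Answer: Rational(-26499, 2) ≈ -13250.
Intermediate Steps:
Function('N')(r) = Mul(Rational(-1, 2), r)
Function('I')(u) = Add(12, Mul(75, u)) (Function('I')(u) = Add(3, Mul(-1, Add(Mul(-77, u), Add(Add(u, u), -9)))) = Add(3, Mul(-1, Add(Mul(-77, u), Add(Mul(2, u), -9)))) = Add(3, Mul(-1, Add(Mul(-77, u), Add(-9, Mul(2, u))))) = Add(3, Mul(-1, Add(-9, Mul(-75, u)))) = Add(3, Add(9, Mul(75, u))) = Add(12, Mul(75, u)))
Mul(-1, Function('I')(Add(Mul(k, Function('P')(-3, Function('F')(-5, 1))), Function('N')(-3)))) = Mul(-1, Add(12, Mul(75, Add(Mul(-7, Mul(5, -5)), Mul(Rational(-1, 2), -3))))) = Mul(-1, Add(12, Mul(75, Add(Mul(-7, -25), Rational(3, 2))))) = Mul(-1, Add(12, Mul(75, Add(175, Rational(3, 2))))) = Mul(-1, Add(12, Mul(75, Rational(353, 2)))) = Mul(-1, Add(12, Rational(26475, 2))) = Mul(-1, Rational(26499, 2)) = Rational(-26499, 2)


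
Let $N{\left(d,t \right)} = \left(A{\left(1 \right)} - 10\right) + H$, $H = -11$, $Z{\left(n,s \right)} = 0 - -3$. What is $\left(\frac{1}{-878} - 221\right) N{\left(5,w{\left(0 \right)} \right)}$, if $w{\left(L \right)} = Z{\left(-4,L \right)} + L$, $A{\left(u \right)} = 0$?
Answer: $\frac{4074819}{878} \approx 4641.0$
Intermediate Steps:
$Z{\left(n,s \right)} = 3$ ($Z{\left(n,s \right)} = 0 + 3 = 3$)
$w{\left(L \right)} = 3 + L$
$N{\left(d,t \right)} = -21$ ($N{\left(d,t \right)} = \left(0 - 10\right) - 11 = -10 - 11 = -21$)
$\left(\frac{1}{-878} - 221\right) N{\left(5,w{\left(0 \right)} \right)} = \left(\frac{1}{-878} - 221\right) \left(-21\right) = \left(- \frac{1}{878} - 221\right) \left(-21\right) = \left(- \frac{194039}{878}\right) \left(-21\right) = \frac{4074819}{878}$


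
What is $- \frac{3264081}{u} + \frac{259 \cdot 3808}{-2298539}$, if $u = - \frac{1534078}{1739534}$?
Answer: $\frac{6525528339181946845}{1763069056021} \approx 3.7012 \cdot 10^{6}$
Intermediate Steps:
$u = - \frac{767039}{869767}$ ($u = \left(-1534078\right) \frac{1}{1739534} = - \frac{767039}{869767} \approx -0.88189$)
$- \frac{3264081}{u} + \frac{259 \cdot 3808}{-2298539} = - \frac{3264081}{- \frac{767039}{869767}} + \frac{259 \cdot 3808}{-2298539} = \left(-3264081\right) \left(- \frac{869767}{767039}\right) + 986272 \left(- \frac{1}{2298539}\right) = \frac{2838989939127}{767039} - \frac{986272}{2298539} = \frac{6525528339181946845}{1763069056021}$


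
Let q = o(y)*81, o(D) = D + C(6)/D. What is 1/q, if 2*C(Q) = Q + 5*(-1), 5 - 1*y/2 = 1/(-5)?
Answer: 520/440073 ≈ 0.0011816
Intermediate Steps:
y = 52/5 (y = 10 - 2/(-5) = 10 - 2*(-1/5) = 10 + 2/5 = 52/5 ≈ 10.400)
C(Q) = -5/2 + Q/2 (C(Q) = (Q + 5*(-1))/2 = (Q - 5)/2 = (-5 + Q)/2 = -5/2 + Q/2)
o(D) = D + 1/(2*D) (o(D) = D + (-5/2 + (1/2)*6)/D = D + (-5/2 + 3)/D = D + 1/(2*D))
q = 440073/520 (q = (52/5 + 1/(2*(52/5)))*81 = (52/5 + (1/2)*(5/52))*81 = (52/5 + 5/104)*81 = (5433/520)*81 = 440073/520 ≈ 846.29)
1/q = 1/(440073/520) = 520/440073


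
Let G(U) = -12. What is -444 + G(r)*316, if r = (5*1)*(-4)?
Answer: -4236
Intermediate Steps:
r = -20 (r = 5*(-4) = -20)
-444 + G(r)*316 = -444 - 12*316 = -444 - 3792 = -4236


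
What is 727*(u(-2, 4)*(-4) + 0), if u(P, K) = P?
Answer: 5816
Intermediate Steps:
727*(u(-2, 4)*(-4) + 0) = 727*(-2*(-4) + 0) = 727*(8 + 0) = 727*8 = 5816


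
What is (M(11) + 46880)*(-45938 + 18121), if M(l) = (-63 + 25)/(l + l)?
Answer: -14344142037/11 ≈ -1.3040e+9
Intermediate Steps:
M(l) = -19/l (M(l) = -38*1/(2*l) = -19/l)
(M(11) + 46880)*(-45938 + 18121) = (-19/11 + 46880)*(-45938 + 18121) = (-19*1/11 + 46880)*(-27817) = (-19/11 + 46880)*(-27817) = (515661/11)*(-27817) = -14344142037/11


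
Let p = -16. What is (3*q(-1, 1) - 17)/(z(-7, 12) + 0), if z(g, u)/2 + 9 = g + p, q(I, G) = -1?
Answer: 5/16 ≈ 0.31250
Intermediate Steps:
z(g, u) = -50 + 2*g (z(g, u) = -18 + 2*(g - 16) = -18 + 2*(-16 + g) = -18 + (-32 + 2*g) = -50 + 2*g)
(3*q(-1, 1) - 17)/(z(-7, 12) + 0) = (3*(-1) - 17)/((-50 + 2*(-7)) + 0) = (-3 - 17)/((-50 - 14) + 0) = -20/(-64 + 0) = -20/(-64) = -20*(-1/64) = 5/16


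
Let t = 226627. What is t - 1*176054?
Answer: 50573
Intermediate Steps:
t - 1*176054 = 226627 - 1*176054 = 226627 - 176054 = 50573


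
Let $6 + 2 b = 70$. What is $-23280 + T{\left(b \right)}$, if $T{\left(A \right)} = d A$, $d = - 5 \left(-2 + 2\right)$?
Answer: $-23280$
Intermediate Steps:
$d = 0$ ($d = \left(-5\right) 0 = 0$)
$b = 32$ ($b = -3 + \frac{1}{2} \cdot 70 = -3 + 35 = 32$)
$T{\left(A \right)} = 0$ ($T{\left(A \right)} = 0 A = 0$)
$-23280 + T{\left(b \right)} = -23280 + 0 = -23280$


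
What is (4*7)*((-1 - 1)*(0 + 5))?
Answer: -280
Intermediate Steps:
(4*7)*((-1 - 1)*(0 + 5)) = 28*(-2*5) = 28*(-10) = -280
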